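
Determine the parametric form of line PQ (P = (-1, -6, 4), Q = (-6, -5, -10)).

Direction vector d = Q - P = (-6 + 1, -5 + 6, -10 - 4) = (-5, 1, -14)
Parametric form r = P + t·d:
x = -1 - 5t, y = -6 + t, z = 4 - 14t

x = -1 - 5t, y = -6 + t, z = 4 - 14t


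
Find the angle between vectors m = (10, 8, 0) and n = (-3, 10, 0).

m·n = 10·(-3) + 8·10 + 0·0 = -30 + 80 + 0 = 50
|m| = √(10² + 8² + 0²) = √164 ≈ 12.81
|n| = √((-3)² + 10² + 0²) = √109 ≈ 10.44
cos θ = (m·n)/(|m||n|) = 50/(12.81·10.44) ≈ 0.374
θ = arccos(0.374) ≈ 68.04°

68.04°


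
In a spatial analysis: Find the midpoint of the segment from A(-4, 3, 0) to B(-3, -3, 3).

M = ((x₁+x₂)/2, (y₁+y₂)/2, (z₁+z₂)/2)
  = ((-4 - 3)/2, (3 - 3)/2, (0 + 3)/2)
  = (-7/2, 0/2, 3/2)
  = (-3.5, 0, 1.5)

(-3.5, 0, 1.5)


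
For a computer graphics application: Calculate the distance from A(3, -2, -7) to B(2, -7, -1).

d = √[(x₂-x₁)² + (y₂-y₁)² + (z₂-z₁)²]
  = √[(-1)² + (-5)² + 6²]
  = √[1 + 25 + 36]
  = √62
  ≈ 7.874

7.874


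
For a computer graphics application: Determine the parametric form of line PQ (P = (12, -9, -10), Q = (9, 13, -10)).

Direction vector d = Q - P = (9 - 12, 13 + 9, -10 + 10) = (-3, 22, 0)
Parametric form r = P + t·d:
x = 12 - 3t, y = -9 + 22t, z = -10

x = 12 - 3t, y = -9 + 22t, z = -10


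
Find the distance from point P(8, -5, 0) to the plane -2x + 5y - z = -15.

distance = |a·x₀ + b·y₀ + c·z₀ - d| / √(a² + b² + c²)
  = |(-2)·8 + 5·(-5) + (-1)·0 - (-15)| / √((-2)² + 5² + (-1)²)
  = |-16 - 25 + 0 + 15| / √(4 + 25 + 1)
  = |-26| / √30
  = 26 / 5.477
  ≈ 4.747

4.747


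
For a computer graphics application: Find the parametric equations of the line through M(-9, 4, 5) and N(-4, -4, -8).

Direction vector d = N - M = (-4 + 9, -4 - 4, -8 - 5) = (5, -8, -13)
Parametric form r = M + t·d:
x = -9 + 5t, y = 4 - 8t, z = 5 - 13t

x = -9 + 5t, y = 4 - 8t, z = 5 - 13t


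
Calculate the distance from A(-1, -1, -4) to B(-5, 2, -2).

d = √[(x₂-x₁)² + (y₂-y₁)² + (z₂-z₁)²]
  = √[(-4)² + 3² + 2²]
  = √[16 + 9 + 4]
  = √29
  ≈ 5.385

5.385


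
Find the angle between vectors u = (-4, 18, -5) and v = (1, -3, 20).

u·v = (-4)·1 + 18·(-3) + (-5)·20 = -4 - 54 - 100 = -158
|u| = √((-4)² + 18² + (-5)²) = √365 ≈ 19.1
|v| = √(1² + (-3)² + 20²) = √410 ≈ 20.25
cos θ = (u·v)/(|u||v|) = -158/(19.1·20.25) ≈ -0.4084
θ = arccos(-0.4084) ≈ 114.1°

114.1°


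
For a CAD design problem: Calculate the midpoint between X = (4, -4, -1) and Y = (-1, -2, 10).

M = ((x₁+x₂)/2, (y₁+y₂)/2, (z₁+z₂)/2)
  = ((4 - 1)/2, (-4 - 2)/2, (-1 + 10)/2)
  = (3/2, -6/2, 9/2)
  = (1.5, -3, 4.5)

(1.5, -3, 4.5)


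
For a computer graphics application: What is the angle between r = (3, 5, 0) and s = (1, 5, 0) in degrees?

r·s = 3·1 + 5·5 + 0·0 = 3 + 25 + 0 = 28
|r| = √(3² + 5² + 0²) = √34 ≈ 5.831
|s| = √(1² + 5² + 0²) = √26 ≈ 5.099
cos θ = (r·s)/(|r||s|) = 28/(5.831·5.099) ≈ 0.9417
θ = arccos(0.9417) ≈ 19.65°

19.65°


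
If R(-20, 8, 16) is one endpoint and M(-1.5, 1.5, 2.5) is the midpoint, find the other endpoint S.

S = 2M - R
  = (2·(-1.5) - (-20), 2·1.5 - 8, 2·2.5 - 16)
  = (-3 + 20, 3 - 8, 5 - 16)
  = (17, -5, -11)

(17, -5, -11)


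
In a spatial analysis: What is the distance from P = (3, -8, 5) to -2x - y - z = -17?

distance = |a·x₀ + b·y₀ + c·z₀ - d| / √(a² + b² + c²)
  = |(-2)·3 + (-1)·(-8) + (-1)·5 - (-17)| / √((-2)² + (-1)² + (-1)²)
  = |-6 + 8 - 5 + 17| / √(4 + 1 + 1)
  = |14| / √6
  = 14 / 2.449
  ≈ 5.715

5.715


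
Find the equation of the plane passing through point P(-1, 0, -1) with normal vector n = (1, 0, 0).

The plane through P with normal n = (a, b, c) satisfies n·(r - P) = 0,
i.e. ax + by + cz = a·x₀ + b·y₀ + c·z₀.
d = 1·(-1) + 0·0 + 0·(-1)
  = -1 + 0 + 0
  = -1
Equation: x = -1

x = -1


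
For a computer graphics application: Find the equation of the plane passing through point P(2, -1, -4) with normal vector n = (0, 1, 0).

The plane through P with normal n = (a, b, c) satisfies n·(r - P) = 0,
i.e. ax + by + cz = a·x₀ + b·y₀ + c·z₀.
d = 0·2 + 1·(-1) + 0·(-4)
  = 0 - 1 + 0
  = -1
Equation: y = -1

y = -1


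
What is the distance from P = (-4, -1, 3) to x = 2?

distance = |a·x₀ + b·y₀ + c·z₀ - d| / √(a² + b² + c²)
  = |1·(-4) + 0·(-1) + 0·3 - 2| / √(1² + 0² + 0²)
  = |-4 + 0 + 0 - 2| / √(1 + 0 + 0)
  = |-6| / √1
  = 6 / 1
  ≈ 6

6


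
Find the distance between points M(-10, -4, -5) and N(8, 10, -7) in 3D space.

d = √[(x₂-x₁)² + (y₂-y₁)² + (z₂-z₁)²]
  = √[18² + 14² + (-2)²]
  = √[324 + 196 + 4]
  = √524
  ≈ 22.89

22.89


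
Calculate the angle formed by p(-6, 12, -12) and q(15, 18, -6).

p·q = (-6)·15 + 12·18 + (-12)·(-6) = -90 + 216 + 72 = 198
|p| = √((-6)² + 12² + (-12)²) = √324 ≈ 18
|q| = √(15² + 18² + (-6)²) = √585 ≈ 24.19
cos θ = (p·q)/(|p||q|) = 198/(18·24.19) ≈ 0.4548
θ = arccos(0.4548) ≈ 62.95°

62.95°


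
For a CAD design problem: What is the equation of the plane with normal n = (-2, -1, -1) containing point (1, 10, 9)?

The plane through P with normal n = (a, b, c) satisfies n·(r - P) = 0,
i.e. ax + by + cz = a·x₀ + b·y₀ + c·z₀.
d = (-2)·1 + (-1)·10 + (-1)·9
  = -2 - 10 - 9
  = -21
Equation: -2x - y - z = -21

-2x - y - z = -21


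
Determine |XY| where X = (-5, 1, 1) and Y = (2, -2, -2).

d = √[(x₂-x₁)² + (y₂-y₁)² + (z₂-z₁)²]
  = √[7² + (-3)² + (-3)²]
  = √[49 + 9 + 9]
  = √67
  ≈ 8.185

8.185


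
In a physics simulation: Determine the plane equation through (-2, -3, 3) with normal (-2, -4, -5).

The plane through P with normal n = (a, b, c) satisfies n·(r - P) = 0,
i.e. ax + by + cz = a·x₀ + b·y₀ + c·z₀.
d = (-2)·(-2) + (-4)·(-3) + (-5)·3
  = 4 + 12 - 15
  = 1
Equation: -2x - 4y - 5z = 1

-2x - 4y - 5z = 1


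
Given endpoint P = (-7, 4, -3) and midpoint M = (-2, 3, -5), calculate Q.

Q = 2M - P
  = (2·(-2) - (-7), 2·3 - 4, 2·(-5) - (-3))
  = (-4 + 7, 6 - 4, -10 + 3)
  = (3, 2, -7)

(3, 2, -7)


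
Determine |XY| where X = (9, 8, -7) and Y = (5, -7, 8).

d = √[(x₂-x₁)² + (y₂-y₁)² + (z₂-z₁)²]
  = √[(-4)² + (-15)² + 15²]
  = √[16 + 225 + 225]
  = √466
  ≈ 21.59

21.59


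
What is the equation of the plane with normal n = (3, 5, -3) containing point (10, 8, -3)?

The plane through P with normal n = (a, b, c) satisfies n·(r - P) = 0,
i.e. ax + by + cz = a·x₀ + b·y₀ + c·z₀.
d = 3·10 + 5·8 + (-3)·(-3)
  = 30 + 40 + 9
  = 79
Equation: 3x + 5y - 3z = 79

3x + 5y - 3z = 79


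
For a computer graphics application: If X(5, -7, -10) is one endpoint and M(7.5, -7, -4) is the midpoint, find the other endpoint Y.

Y = 2M - X
  = (2·7.5 - 5, 2·(-7) - (-7), 2·(-4) - (-10))
  = (15 - 5, -14 + 7, -8 + 10)
  = (10, -7, 2)

(10, -7, 2)


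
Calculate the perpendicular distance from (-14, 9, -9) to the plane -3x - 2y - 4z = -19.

distance = |a·x₀ + b·y₀ + c·z₀ - d| / √(a² + b² + c²)
  = |(-3)·(-14) + (-2)·9 + (-4)·(-9) - (-19)| / √((-3)² + (-2)² + (-4)²)
  = |42 - 18 + 36 + 19| / √(9 + 4 + 16)
  = |79| / √29
  = 79 / 5.385
  ≈ 14.67

14.67


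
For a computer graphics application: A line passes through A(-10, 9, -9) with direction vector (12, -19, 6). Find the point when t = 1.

P(t) = A + t·d
  = (-10 + 12·1, 9 + (-19)·1, -9 + 6·1)
  = (-10 + 12, 9 - 19, -9 + 6)
  = (2, -10, -3)

(2, -10, -3)


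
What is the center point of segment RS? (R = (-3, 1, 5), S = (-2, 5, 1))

M = ((x₁+x₂)/2, (y₁+y₂)/2, (z₁+z₂)/2)
  = ((-3 - 2)/2, (1 + 5)/2, (5 + 1)/2)
  = (-5/2, 6/2, 6/2)
  = (-2.5, 3, 3)

(-2.5, 3, 3)


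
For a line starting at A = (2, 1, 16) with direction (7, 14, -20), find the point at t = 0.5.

P(t) = A + t·d
  = (2 + 7·0.5, 1 + 14·0.5, 16 + (-20)·0.5)
  = (2 + 3.5, 1 + 7, 16 - 10)
  = (5.5, 8, 6)

(5.5, 8, 6)


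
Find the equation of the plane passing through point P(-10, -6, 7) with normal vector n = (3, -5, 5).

The plane through P with normal n = (a, b, c) satisfies n·(r - P) = 0,
i.e. ax + by + cz = a·x₀ + b·y₀ + c·z₀.
d = 3·(-10) + (-5)·(-6) + 5·7
  = -30 + 30 + 35
  = 35
Equation: 3x - 5y + 5z = 35

3x - 5y + 5z = 35


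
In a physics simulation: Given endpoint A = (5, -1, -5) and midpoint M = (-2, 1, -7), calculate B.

B = 2M - A
  = (2·(-2) - 5, 2·1 - (-1), 2·(-7) - (-5))
  = (-4 - 5, 2 + 1, -14 + 5)
  = (-9, 3, -9)

(-9, 3, -9)


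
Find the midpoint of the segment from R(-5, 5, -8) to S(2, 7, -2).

M = ((x₁+x₂)/2, (y₁+y₂)/2, (z₁+z₂)/2)
  = ((-5 + 2)/2, (5 + 7)/2, (-8 - 2)/2)
  = (-3/2, 12/2, -10/2)
  = (-1.5, 6, -5)

(-1.5, 6, -5)


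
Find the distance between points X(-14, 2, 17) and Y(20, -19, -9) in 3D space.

d = √[(x₂-x₁)² + (y₂-y₁)² + (z₂-z₁)²]
  = √[34² + (-21)² + (-26)²]
  = √[1156 + 441 + 676]
  = √2273
  ≈ 47.68

47.68


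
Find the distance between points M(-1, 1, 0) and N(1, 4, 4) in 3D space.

d = √[(x₂-x₁)² + (y₂-y₁)² + (z₂-z₁)²]
  = √[2² + 3² + 4²]
  = √[4 + 9 + 16]
  = √29
  ≈ 5.385

5.385


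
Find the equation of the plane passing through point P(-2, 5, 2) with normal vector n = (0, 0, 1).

The plane through P with normal n = (a, b, c) satisfies n·(r - P) = 0,
i.e. ax + by + cz = a·x₀ + b·y₀ + c·z₀.
d = 0·(-2) + 0·5 + 1·2
  = 0 + 0 + 2
  = 2
Equation: z = 2

z = 2


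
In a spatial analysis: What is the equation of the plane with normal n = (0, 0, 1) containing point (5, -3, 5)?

The plane through P with normal n = (a, b, c) satisfies n·(r - P) = 0,
i.e. ax + by + cz = a·x₀ + b·y₀ + c·z₀.
d = 0·5 + 0·(-3) + 1·5
  = 0 + 0 + 5
  = 5
Equation: z = 5

z = 5


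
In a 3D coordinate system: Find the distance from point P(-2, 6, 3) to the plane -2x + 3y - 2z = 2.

distance = |a·x₀ + b·y₀ + c·z₀ - d| / √(a² + b² + c²)
  = |(-2)·(-2) + 3·6 + (-2)·3 - 2| / √((-2)² + 3² + (-2)²)
  = |4 + 18 - 6 - 2| / √(4 + 9 + 4)
  = |14| / √17
  = 14 / 4.123
  ≈ 3.395

3.395


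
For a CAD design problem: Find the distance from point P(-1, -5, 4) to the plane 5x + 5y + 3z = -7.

distance = |a·x₀ + b·y₀ + c·z₀ - d| / √(a² + b² + c²)
  = |5·(-1) + 5·(-5) + 3·4 - (-7)| / √(5² + 5² + 3²)
  = |-5 - 25 + 12 + 7| / √(25 + 25 + 9)
  = |-11| / √59
  = 11 / 7.681
  ≈ 1.432

1.432


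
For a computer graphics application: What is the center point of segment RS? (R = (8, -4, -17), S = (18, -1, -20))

M = ((x₁+x₂)/2, (y₁+y₂)/2, (z₁+z₂)/2)
  = ((8 + 18)/2, (-4 - 1)/2, (-17 - 20)/2)
  = (26/2, -5/2, -37/2)
  = (13, -2.5, -18.5)

(13, -2.5, -18.5)


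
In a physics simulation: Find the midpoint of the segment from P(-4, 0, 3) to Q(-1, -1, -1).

M = ((x₁+x₂)/2, (y₁+y₂)/2, (z₁+z₂)/2)
  = ((-4 - 1)/2, (0 - 1)/2, (3 - 1)/2)
  = (-5/2, -1/2, 2/2)
  = (-2.5, -0.5, 1)

(-2.5, -0.5, 1)


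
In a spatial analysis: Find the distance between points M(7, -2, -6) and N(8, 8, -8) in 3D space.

d = √[(x₂-x₁)² + (y₂-y₁)² + (z₂-z₁)²]
  = √[1² + 10² + (-2)²]
  = √[1 + 100 + 4]
  = √105
  ≈ 10.25

10.25


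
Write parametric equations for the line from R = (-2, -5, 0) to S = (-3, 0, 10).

Direction vector d = S - R = (-3 + 2, 0 + 5, 10 + 0) = (-1, 5, 10)
Parametric form r = R + t·d:
x = -2 - t, y = -5 + 5t, z = 0 + 10t

x = -2 - t, y = -5 + 5t, z = 0 + 10t


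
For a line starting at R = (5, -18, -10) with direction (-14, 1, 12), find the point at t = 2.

P(t) = R + t·d
  = (5 + (-14)·2, -18 + 1·2, -10 + 12·2)
  = (5 - 28, -18 + 2, -10 + 24)
  = (-23, -16, 14)

(-23, -16, 14)


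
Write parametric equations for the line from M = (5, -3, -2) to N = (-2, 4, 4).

Direction vector d = N - M = (-2 - 5, 4 + 3, 4 + 2) = (-7, 7, 6)
Parametric form r = M + t·d:
x = 5 - 7t, y = -3 + 7t, z = -2 + 6t

x = 5 - 7t, y = -3 + 7t, z = -2 + 6t


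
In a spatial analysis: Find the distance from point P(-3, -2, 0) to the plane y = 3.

distance = |a·x₀ + b·y₀ + c·z₀ - d| / √(a² + b² + c²)
  = |0·(-3) + 1·(-2) + 0·0 - 3| / √(0² + 1² + 0²)
  = |0 - 2 + 0 - 3| / √(0 + 1 + 0)
  = |-5| / √1
  = 5 / 1
  ≈ 5

5


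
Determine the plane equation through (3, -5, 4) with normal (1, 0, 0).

The plane through P with normal n = (a, b, c) satisfies n·(r - P) = 0,
i.e. ax + by + cz = a·x₀ + b·y₀ + c·z₀.
d = 1·3 + 0·(-5) + 0·4
  = 3 + 0 + 0
  = 3
Equation: x = 3

x = 3


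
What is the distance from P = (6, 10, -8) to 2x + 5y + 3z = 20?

distance = |a·x₀ + b·y₀ + c·z₀ - d| / √(a² + b² + c²)
  = |2·6 + 5·10 + 3·(-8) - 20| / √(2² + 5² + 3²)
  = |12 + 50 - 24 - 20| / √(4 + 25 + 9)
  = |18| / √38
  = 18 / 6.164
  ≈ 2.92

2.92


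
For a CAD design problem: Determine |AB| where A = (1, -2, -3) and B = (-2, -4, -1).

d = √[(x₂-x₁)² + (y₂-y₁)² + (z₂-z₁)²]
  = √[(-3)² + (-2)² + 2²]
  = √[9 + 4 + 4]
  = √17
  ≈ 4.123

4.123


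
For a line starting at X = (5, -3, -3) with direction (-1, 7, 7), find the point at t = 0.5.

P(t) = X + t·d
  = (5 + (-1)·0.5, -3 + 7·0.5, -3 + 7·0.5)
  = (5 - 0.5, -3 + 3.5, -3 + 3.5)
  = (4.5, 0.5, 0.5)

(4.5, 0.5, 0.5)


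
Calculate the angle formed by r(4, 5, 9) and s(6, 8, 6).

r·s = 4·6 + 5·8 + 9·6 = 24 + 40 + 54 = 118
|r| = √(4² + 5² + 9²) = √122 ≈ 11.05
|s| = √(6² + 8² + 6²) = √136 ≈ 11.66
cos θ = (r·s)/(|r||s|) = 118/(11.05·11.66) ≈ 0.9161
θ = arccos(0.9161) ≈ 23.64°

23.64°


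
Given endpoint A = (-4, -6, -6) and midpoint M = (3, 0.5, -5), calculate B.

B = 2M - A
  = (2·3 - (-4), 2·0.5 - (-6), 2·(-5) - (-6))
  = (6 + 4, 1 + 6, -10 + 6)
  = (10, 7, -4)

(10, 7, -4)


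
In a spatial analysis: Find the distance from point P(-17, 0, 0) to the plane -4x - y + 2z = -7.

distance = |a·x₀ + b·y₀ + c·z₀ - d| / √(a² + b² + c²)
  = |(-4)·(-17) + (-1)·0 + 2·0 - (-7)| / √((-4)² + (-1)² + 2²)
  = |68 + 0 + 0 + 7| / √(16 + 1 + 4)
  = |75| / √21
  = 75 / 4.583
  ≈ 16.37

16.37


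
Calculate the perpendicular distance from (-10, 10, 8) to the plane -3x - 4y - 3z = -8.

distance = |a·x₀ + b·y₀ + c·z₀ - d| / √(a² + b² + c²)
  = |(-3)·(-10) + (-4)·10 + (-3)·8 - (-8)| / √((-3)² + (-4)² + (-3)²)
  = |30 - 40 - 24 + 8| / √(9 + 16 + 9)
  = |-26| / √34
  = 26 / 5.831
  ≈ 4.459

4.459


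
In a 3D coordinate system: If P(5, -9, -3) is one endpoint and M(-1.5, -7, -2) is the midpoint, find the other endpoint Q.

Q = 2M - P
  = (2·(-1.5) - 5, 2·(-7) - (-9), 2·(-2) - (-3))
  = (-3 - 5, -14 + 9, -4 + 3)
  = (-8, -5, -1)

(-8, -5, -1)


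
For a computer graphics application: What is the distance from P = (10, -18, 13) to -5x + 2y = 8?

distance = |a·x₀ + b·y₀ + c·z₀ - d| / √(a² + b² + c²)
  = |(-5)·10 + 2·(-18) + 0·13 - 8| / √((-5)² + 2² + 0²)
  = |-50 - 36 + 0 - 8| / √(25 + 4 + 0)
  = |-94| / √29
  = 94 / 5.385
  ≈ 17.46

17.46


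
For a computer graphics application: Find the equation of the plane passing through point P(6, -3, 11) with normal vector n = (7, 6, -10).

The plane through P with normal n = (a, b, c) satisfies n·(r - P) = 0,
i.e. ax + by + cz = a·x₀ + b·y₀ + c·z₀.
d = 7·6 + 6·(-3) + (-10)·11
  = 42 - 18 - 110
  = -86
Equation: 7x + 6y - 10z = -86

7x + 6y - 10z = -86


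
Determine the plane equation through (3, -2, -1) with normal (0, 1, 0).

The plane through P with normal n = (a, b, c) satisfies n·(r - P) = 0,
i.e. ax + by + cz = a·x₀ + b·y₀ + c·z₀.
d = 0·3 + 1·(-2) + 0·(-1)
  = 0 - 2 + 0
  = -2
Equation: y = -2

y = -2


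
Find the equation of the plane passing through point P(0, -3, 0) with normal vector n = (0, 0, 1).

The plane through P with normal n = (a, b, c) satisfies n·(r - P) = 0,
i.e. ax + by + cz = a·x₀ + b·y₀ + c·z₀.
d = 0·0 + 0·(-3) + 1·0
  = 0 + 0 + 0
  = 0
Equation: z = 0

z = 0


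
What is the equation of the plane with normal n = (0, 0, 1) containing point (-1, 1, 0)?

The plane through P with normal n = (a, b, c) satisfies n·(r - P) = 0,
i.e. ax + by + cz = a·x₀ + b·y₀ + c·z₀.
d = 0·(-1) + 0·1 + 1·0
  = 0 + 0 + 0
  = 0
Equation: z = 0

z = 0


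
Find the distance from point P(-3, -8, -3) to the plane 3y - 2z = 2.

distance = |a·x₀ + b·y₀ + c·z₀ - d| / √(a² + b² + c²)
  = |0·(-3) + 3·(-8) + (-2)·(-3) - 2| / √(0² + 3² + (-2)²)
  = |0 - 24 + 6 - 2| / √(0 + 9 + 4)
  = |-20| / √13
  = 20 / 3.606
  ≈ 5.547

5.547


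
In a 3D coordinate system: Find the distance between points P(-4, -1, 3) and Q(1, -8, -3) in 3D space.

d = √[(x₂-x₁)² + (y₂-y₁)² + (z₂-z₁)²]
  = √[5² + (-7)² + (-6)²]
  = √[25 + 49 + 36]
  = √110
  ≈ 10.49

10.49


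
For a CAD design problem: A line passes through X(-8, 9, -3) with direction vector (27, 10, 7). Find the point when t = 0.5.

P(t) = X + t·d
  = (-8 + 27·0.5, 9 + 10·0.5, -3 + 7·0.5)
  = (-8 + 13.5, 9 + 5, -3 + 3.5)
  = (5.5, 14, 0.5)

(5.5, 14, 0.5)


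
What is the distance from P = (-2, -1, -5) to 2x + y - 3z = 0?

distance = |a·x₀ + b·y₀ + c·z₀ - d| / √(a² + b² + c²)
  = |2·(-2) + 1·(-1) + (-3)·(-5) - 0| / √(2² + 1² + (-3)²)
  = |-4 - 1 + 15 + 0| / √(4 + 1 + 9)
  = |10| / √14
  = 10 / 3.742
  ≈ 2.673

2.673


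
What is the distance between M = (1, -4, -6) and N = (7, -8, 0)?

d = √[(x₂-x₁)² + (y₂-y₁)² + (z₂-z₁)²]
  = √[6² + (-4)² + 6²]
  = √[36 + 16 + 36]
  = √88
  ≈ 9.381

9.381


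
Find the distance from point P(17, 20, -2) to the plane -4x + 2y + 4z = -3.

distance = |a·x₀ + b·y₀ + c·z₀ - d| / √(a² + b² + c²)
  = |(-4)·17 + 2·20 + 4·(-2) - (-3)| / √((-4)² + 2² + 4²)
  = |-68 + 40 - 8 + 3| / √(16 + 4 + 16)
  = |-33| / √36
  = 33 / 6
  ≈ 5.5

5.5


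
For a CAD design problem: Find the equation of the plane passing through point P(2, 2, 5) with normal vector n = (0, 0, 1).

The plane through P with normal n = (a, b, c) satisfies n·(r - P) = 0,
i.e. ax + by + cz = a·x₀ + b·y₀ + c·z₀.
d = 0·2 + 0·2 + 1·5
  = 0 + 0 + 5
  = 5
Equation: z = 5

z = 5


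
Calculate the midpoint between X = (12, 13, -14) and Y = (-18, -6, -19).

M = ((x₁+x₂)/2, (y₁+y₂)/2, (z₁+z₂)/2)
  = ((12 - 18)/2, (13 - 6)/2, (-14 - 19)/2)
  = (-6/2, 7/2, -33/2)
  = (-3, 3.5, -16.5)

(-3, 3.5, -16.5)


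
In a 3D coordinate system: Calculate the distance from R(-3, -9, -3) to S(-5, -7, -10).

d = √[(x₂-x₁)² + (y₂-y₁)² + (z₂-z₁)²]
  = √[(-2)² + 2² + (-7)²]
  = √[4 + 4 + 49]
  = √57
  ≈ 7.55

7.55


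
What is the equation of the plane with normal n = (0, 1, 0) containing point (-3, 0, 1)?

The plane through P with normal n = (a, b, c) satisfies n·(r - P) = 0,
i.e. ax + by + cz = a·x₀ + b·y₀ + c·z₀.
d = 0·(-3) + 1·0 + 0·1
  = 0 + 0 + 0
  = 0
Equation: y = 0

y = 0


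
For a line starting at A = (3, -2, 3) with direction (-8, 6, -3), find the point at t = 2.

P(t) = A + t·d
  = (3 + (-8)·2, -2 + 6·2, 3 + (-3)·2)
  = (3 - 16, -2 + 12, 3 - 6)
  = (-13, 10, -3)

(-13, 10, -3)


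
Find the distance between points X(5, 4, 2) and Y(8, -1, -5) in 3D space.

d = √[(x₂-x₁)² + (y₂-y₁)² + (z₂-z₁)²]
  = √[3² + (-5)² + (-7)²]
  = √[9 + 25 + 49]
  = √83
  ≈ 9.11

9.11


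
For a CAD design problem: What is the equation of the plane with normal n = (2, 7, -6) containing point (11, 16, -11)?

The plane through P with normal n = (a, b, c) satisfies n·(r - P) = 0,
i.e. ax + by + cz = a·x₀ + b·y₀ + c·z₀.
d = 2·11 + 7·16 + (-6)·(-11)
  = 22 + 112 + 66
  = 200
Equation: 2x + 7y - 6z = 200

2x + 7y - 6z = 200


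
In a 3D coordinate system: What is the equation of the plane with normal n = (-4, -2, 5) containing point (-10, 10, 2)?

The plane through P with normal n = (a, b, c) satisfies n·(r - P) = 0,
i.e. ax + by + cz = a·x₀ + b·y₀ + c·z₀.
d = (-4)·(-10) + (-2)·10 + 5·2
  = 40 - 20 + 10
  = 30
Equation: -4x - 2y + 5z = 30

-4x - 2y + 5z = 30


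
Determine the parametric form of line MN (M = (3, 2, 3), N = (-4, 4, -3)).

Direction vector d = N - M = (-4 - 3, 4 - 2, -3 - 3) = (-7, 2, -6)
Parametric form r = M + t·d:
x = 3 - 7t, y = 2 + 2t, z = 3 - 6t

x = 3 - 7t, y = 2 + 2t, z = 3 - 6t


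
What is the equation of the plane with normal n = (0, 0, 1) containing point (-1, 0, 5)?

The plane through P with normal n = (a, b, c) satisfies n·(r - P) = 0,
i.e. ax + by + cz = a·x₀ + b·y₀ + c·z₀.
d = 0·(-1) + 0·0 + 1·5
  = 0 + 0 + 5
  = 5
Equation: z = 5

z = 5


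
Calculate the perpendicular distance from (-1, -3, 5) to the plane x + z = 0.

distance = |a·x₀ + b·y₀ + c·z₀ - d| / √(a² + b² + c²)
  = |1·(-1) + 0·(-3) + 1·5 - 0| / √(1² + 0² + 1²)
  = |-1 + 0 + 5 + 0| / √(1 + 0 + 1)
  = |4| / √2
  = 4 / 1.414
  ≈ 2.828

2.828


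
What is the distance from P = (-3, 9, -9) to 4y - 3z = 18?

distance = |a·x₀ + b·y₀ + c·z₀ - d| / √(a² + b² + c²)
  = |0·(-3) + 4·9 + (-3)·(-9) - 18| / √(0² + 4² + (-3)²)
  = |0 + 36 + 27 - 18| / √(0 + 16 + 9)
  = |45| / √25
  = 45 / 5
  ≈ 9

9


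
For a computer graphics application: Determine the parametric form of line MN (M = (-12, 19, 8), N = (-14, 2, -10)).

Direction vector d = N - M = (-14 + 12, 2 - 19, -10 - 8) = (-2, -17, -18)
Parametric form r = M + t·d:
x = -12 - 2t, y = 19 - 17t, z = 8 - 18t

x = -12 - 2t, y = 19 - 17t, z = 8 - 18t


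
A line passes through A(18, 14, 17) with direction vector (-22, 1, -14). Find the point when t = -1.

P(t) = A + t·d
  = (18 + (-22)·(-1), 14 + 1·(-1), 17 + (-14)·(-1))
  = (18 + 22, 14 - 1, 17 + 14)
  = (40, 13, 31)

(40, 13, 31)


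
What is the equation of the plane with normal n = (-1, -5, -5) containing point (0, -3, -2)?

The plane through P with normal n = (a, b, c) satisfies n·(r - P) = 0,
i.e. ax + by + cz = a·x₀ + b·y₀ + c·z₀.
d = (-1)·0 + (-5)·(-3) + (-5)·(-2)
  = 0 + 15 + 10
  = 25
Equation: -x - 5y - 5z = 25

-x - 5y - 5z = 25


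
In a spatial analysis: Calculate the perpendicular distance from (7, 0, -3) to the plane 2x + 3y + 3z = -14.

distance = |a·x₀ + b·y₀ + c·z₀ - d| / √(a² + b² + c²)
  = |2·7 + 3·0 + 3·(-3) - (-14)| / √(2² + 3² + 3²)
  = |14 + 0 - 9 + 14| / √(4 + 9 + 9)
  = |19| / √22
  = 19 / 4.69
  ≈ 4.051

4.051


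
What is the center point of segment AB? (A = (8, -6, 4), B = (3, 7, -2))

M = ((x₁+x₂)/2, (y₁+y₂)/2, (z₁+z₂)/2)
  = ((8 + 3)/2, (-6 + 7)/2, (4 - 2)/2)
  = (11/2, 1/2, 2/2)
  = (5.5, 0.5, 1)

(5.5, 0.5, 1)


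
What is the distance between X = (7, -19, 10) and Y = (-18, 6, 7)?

d = √[(x₂-x₁)² + (y₂-y₁)² + (z₂-z₁)²]
  = √[(-25)² + 25² + (-3)²]
  = √[625 + 625 + 9]
  = √1259
  ≈ 35.48

35.48


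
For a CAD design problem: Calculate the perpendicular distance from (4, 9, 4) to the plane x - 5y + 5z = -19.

distance = |a·x₀ + b·y₀ + c·z₀ - d| / √(a² + b² + c²)
  = |1·4 + (-5)·9 + 5·4 - (-19)| / √(1² + (-5)² + 5²)
  = |4 - 45 + 20 + 19| / √(1 + 25 + 25)
  = |-2| / √51
  = 2 / 7.141
  ≈ 0.2801

0.2801


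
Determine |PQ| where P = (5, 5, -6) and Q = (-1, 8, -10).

d = √[(x₂-x₁)² + (y₂-y₁)² + (z₂-z₁)²]
  = √[(-6)² + 3² + (-4)²]
  = √[36 + 9 + 16]
  = √61
  ≈ 7.81

7.81


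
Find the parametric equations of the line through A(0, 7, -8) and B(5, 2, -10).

Direction vector d = B - A = (5 + 0, 2 - 7, -10 + 8) = (5, -5, -2)
Parametric form r = A + t·d:
x = 0 + 5t, y = 7 - 5t, z = -8 - 2t

x = 0 + 5t, y = 7 - 5t, z = -8 - 2t


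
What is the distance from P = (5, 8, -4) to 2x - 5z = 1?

distance = |a·x₀ + b·y₀ + c·z₀ - d| / √(a² + b² + c²)
  = |2·5 + 0·8 + (-5)·(-4) - 1| / √(2² + 0² + (-5)²)
  = |10 + 0 + 20 - 1| / √(4 + 0 + 25)
  = |29| / √29
  = 29 / 5.385
  ≈ 5.385

5.385


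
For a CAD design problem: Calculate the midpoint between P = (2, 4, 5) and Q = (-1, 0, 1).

M = ((x₁+x₂)/2, (y₁+y₂)/2, (z₁+z₂)/2)
  = ((2 - 1)/2, (4 + 0)/2, (5 + 1)/2)
  = (1/2, 4/2, 6/2)
  = (0.5, 2, 3)

(0.5, 2, 3)


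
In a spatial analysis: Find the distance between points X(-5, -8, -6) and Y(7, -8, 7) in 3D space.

d = √[(x₂-x₁)² + (y₂-y₁)² + (z₂-z₁)²]
  = √[12² + 0² + 13²]
  = √[144 + 0 + 169]
  = √313
  ≈ 17.69

17.69


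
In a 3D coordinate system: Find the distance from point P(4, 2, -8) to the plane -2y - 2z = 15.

distance = |a·x₀ + b·y₀ + c·z₀ - d| / √(a² + b² + c²)
  = |0·4 + (-2)·2 + (-2)·(-8) - 15| / √(0² + (-2)² + (-2)²)
  = |0 - 4 + 16 - 15| / √(0 + 4 + 4)
  = |-3| / √8
  = 3 / 2.828
  ≈ 1.061

1.061


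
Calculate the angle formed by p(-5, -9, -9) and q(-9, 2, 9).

p·q = (-5)·(-9) + (-9)·2 + (-9)·9 = 45 - 18 - 81 = -54
|p| = √((-5)² + (-9)² + (-9)²) = √187 ≈ 13.67
|q| = √((-9)² + 2² + 9²) = √166 ≈ 12.88
cos θ = (p·q)/(|p||q|) = -54/(13.67·12.88) ≈ -0.3065
θ = arccos(-0.3065) ≈ 107.8°

107.8°


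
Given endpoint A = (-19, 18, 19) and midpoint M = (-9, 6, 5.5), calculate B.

B = 2M - A
  = (2·(-9) - (-19), 2·6 - 18, 2·5.5 - 19)
  = (-18 + 19, 12 - 18, 11 - 19)
  = (1, -6, -8)

(1, -6, -8)


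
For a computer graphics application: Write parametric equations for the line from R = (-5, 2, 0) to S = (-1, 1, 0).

Direction vector d = S - R = (-1 + 5, 1 - 2, 0 + 0) = (4, -1, 0)
Parametric form r = R + t·d:
x = -5 + 4t, y = 2 - t, z = 0

x = -5 + 4t, y = 2 - t, z = 0


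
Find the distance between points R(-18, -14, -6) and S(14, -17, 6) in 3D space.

d = √[(x₂-x₁)² + (y₂-y₁)² + (z₂-z₁)²]
  = √[32² + (-3)² + 12²]
  = √[1024 + 9 + 144]
  = √1177
  ≈ 34.31

34.31


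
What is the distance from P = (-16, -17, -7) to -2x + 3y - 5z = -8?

distance = |a·x₀ + b·y₀ + c·z₀ - d| / √(a² + b² + c²)
  = |(-2)·(-16) + 3·(-17) + (-5)·(-7) - (-8)| / √((-2)² + 3² + (-5)²)
  = |32 - 51 + 35 + 8| / √(4 + 9 + 25)
  = |24| / √38
  = 24 / 6.164
  ≈ 3.893

3.893


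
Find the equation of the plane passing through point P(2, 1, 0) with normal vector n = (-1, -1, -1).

The plane through P with normal n = (a, b, c) satisfies n·(r - P) = 0,
i.e. ax + by + cz = a·x₀ + b·y₀ + c·z₀.
d = (-1)·2 + (-1)·1 + (-1)·0
  = -2 - 1 + 0
  = -3
Equation: -x - y - z = -3

-x - y - z = -3


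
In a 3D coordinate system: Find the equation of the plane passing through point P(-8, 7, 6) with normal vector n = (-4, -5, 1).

The plane through P with normal n = (a, b, c) satisfies n·(r - P) = 0,
i.e. ax + by + cz = a·x₀ + b·y₀ + c·z₀.
d = (-4)·(-8) + (-5)·7 + 1·6
  = 32 - 35 + 6
  = 3
Equation: -4x - 5y + z = 3

-4x - 5y + z = 3


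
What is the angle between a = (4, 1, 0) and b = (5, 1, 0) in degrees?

a·b = 4·5 + 1·1 + 0·0 = 20 + 1 + 0 = 21
|a| = √(4² + 1² + 0²) = √17 ≈ 4.123
|b| = √(5² + 1² + 0²) = √26 ≈ 5.099
cos θ = (a·b)/(|a||b|) = 21/(4.123·5.099) ≈ 0.9989
θ = arccos(0.9989) ≈ 2.726°

2.726°


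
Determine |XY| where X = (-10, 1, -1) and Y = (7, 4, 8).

d = √[(x₂-x₁)² + (y₂-y₁)² + (z₂-z₁)²]
  = √[17² + 3² + 9²]
  = √[289 + 9 + 81]
  = √379
  ≈ 19.47

19.47


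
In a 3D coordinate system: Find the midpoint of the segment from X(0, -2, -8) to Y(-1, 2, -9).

M = ((x₁+x₂)/2, (y₁+y₂)/2, (z₁+z₂)/2)
  = ((0 - 1)/2, (-2 + 2)/2, (-8 - 9)/2)
  = (-1/2, 0/2, -17/2)
  = (-0.5, 0, -8.5)

(-0.5, 0, -8.5)


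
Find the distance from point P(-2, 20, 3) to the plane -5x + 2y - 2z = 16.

distance = |a·x₀ + b·y₀ + c·z₀ - d| / √(a² + b² + c²)
  = |(-5)·(-2) + 2·20 + (-2)·3 - 16| / √((-5)² + 2² + (-2)²)
  = |10 + 40 - 6 - 16| / √(25 + 4 + 4)
  = |28| / √33
  = 28 / 5.745
  ≈ 4.874

4.874


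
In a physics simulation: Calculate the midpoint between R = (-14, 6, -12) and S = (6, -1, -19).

M = ((x₁+x₂)/2, (y₁+y₂)/2, (z₁+z₂)/2)
  = ((-14 + 6)/2, (6 - 1)/2, (-12 - 19)/2)
  = (-8/2, 5/2, -31/2)
  = (-4, 2.5, -15.5)

(-4, 2.5, -15.5)


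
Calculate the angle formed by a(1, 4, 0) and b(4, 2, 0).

a·b = 1·4 + 4·2 + 0·0 = 4 + 8 + 0 = 12
|a| = √(1² + 4² + 0²) = √17 ≈ 4.123
|b| = √(4² + 2² + 0²) = √20 ≈ 4.472
cos θ = (a·b)/(|a||b|) = 12/(4.123·4.472) ≈ 0.6508
θ = arccos(0.6508) ≈ 49.4°

49.4°


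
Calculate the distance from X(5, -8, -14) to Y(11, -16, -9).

d = √[(x₂-x₁)² + (y₂-y₁)² + (z₂-z₁)²]
  = √[6² + (-8)² + 5²]
  = √[36 + 64 + 25]
  = √125
  ≈ 11.18

11.18


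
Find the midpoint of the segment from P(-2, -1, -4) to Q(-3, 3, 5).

M = ((x₁+x₂)/2, (y₁+y₂)/2, (z₁+z₂)/2)
  = ((-2 - 3)/2, (-1 + 3)/2, (-4 + 5)/2)
  = (-5/2, 2/2, 1/2)
  = (-2.5, 1, 0.5)

(-2.5, 1, 0.5)


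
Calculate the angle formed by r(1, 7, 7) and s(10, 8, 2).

r·s = 1·10 + 7·8 + 7·2 = 10 + 56 + 14 = 80
|r| = √(1² + 7² + 7²) = √99 ≈ 9.95
|s| = √(10² + 8² + 2²) = √168 ≈ 12.96
cos θ = (r·s)/(|r||s|) = 80/(9.95·12.96) ≈ 0.6203
θ = arccos(0.6203) ≈ 51.66°

51.66°


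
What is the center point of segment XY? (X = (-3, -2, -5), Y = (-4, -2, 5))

M = ((x₁+x₂)/2, (y₁+y₂)/2, (z₁+z₂)/2)
  = ((-3 - 4)/2, (-2 - 2)/2, (-5 + 5)/2)
  = (-7/2, -4/2, 0/2)
  = (-3.5, -2, 0)

(-3.5, -2, 0)


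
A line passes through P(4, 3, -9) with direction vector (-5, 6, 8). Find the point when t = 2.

P(t) = P + t·d
  = (4 + (-5)·2, 3 + 6·2, -9 + 8·2)
  = (4 - 10, 3 + 12, -9 + 16)
  = (-6, 15, 7)

(-6, 15, 7)


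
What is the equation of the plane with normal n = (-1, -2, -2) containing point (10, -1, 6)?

The plane through P with normal n = (a, b, c) satisfies n·(r - P) = 0,
i.e. ax + by + cz = a·x₀ + b·y₀ + c·z₀.
d = (-1)·10 + (-2)·(-1) + (-2)·6
  = -10 + 2 - 12
  = -20
Equation: -x - 2y - 2z = -20

-x - 2y - 2z = -20


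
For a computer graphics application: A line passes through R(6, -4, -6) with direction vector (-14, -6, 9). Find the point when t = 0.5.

P(t) = R + t·d
  = (6 + (-14)·0.5, -4 + (-6)·0.5, -6 + 9·0.5)
  = (6 - 7, -4 - 3, -6 + 4.5)
  = (-1, -7, -1.5)

(-1, -7, -1.5)


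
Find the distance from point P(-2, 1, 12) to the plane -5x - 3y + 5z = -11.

distance = |a·x₀ + b·y₀ + c·z₀ - d| / √(a² + b² + c²)
  = |(-5)·(-2) + (-3)·1 + 5·12 - (-11)| / √((-5)² + (-3)² + 5²)
  = |10 - 3 + 60 + 11| / √(25 + 9 + 25)
  = |78| / √59
  = 78 / 7.681
  ≈ 10.15

10.15


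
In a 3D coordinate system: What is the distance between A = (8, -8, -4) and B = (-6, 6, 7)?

d = √[(x₂-x₁)² + (y₂-y₁)² + (z₂-z₁)²]
  = √[(-14)² + 14² + 11²]
  = √[196 + 196 + 121]
  = √513
  ≈ 22.65

22.65


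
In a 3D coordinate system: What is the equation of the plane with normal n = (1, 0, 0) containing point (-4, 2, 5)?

The plane through P with normal n = (a, b, c) satisfies n·(r - P) = 0,
i.e. ax + by + cz = a·x₀ + b·y₀ + c·z₀.
d = 1·(-4) + 0·2 + 0·5
  = -4 + 0 + 0
  = -4
Equation: x = -4

x = -4


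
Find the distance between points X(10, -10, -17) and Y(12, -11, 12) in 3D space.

d = √[(x₂-x₁)² + (y₂-y₁)² + (z₂-z₁)²]
  = √[2² + (-1)² + 29²]
  = √[4 + 1 + 841]
  = √846
  ≈ 29.09

29.09


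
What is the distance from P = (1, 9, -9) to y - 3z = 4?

distance = |a·x₀ + b·y₀ + c·z₀ - d| / √(a² + b² + c²)
  = |0·1 + 1·9 + (-3)·(-9) - 4| / √(0² + 1² + (-3)²)
  = |0 + 9 + 27 - 4| / √(0 + 1 + 9)
  = |32| / √10
  = 32 / 3.162
  ≈ 10.12

10.12


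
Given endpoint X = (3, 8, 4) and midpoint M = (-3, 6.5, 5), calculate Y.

Y = 2M - X
  = (2·(-3) - 3, 2·6.5 - 8, 2·5 - 4)
  = (-6 - 3, 13 - 8, 10 - 4)
  = (-9, 5, 6)

(-9, 5, 6)


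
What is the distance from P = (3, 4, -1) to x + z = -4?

distance = |a·x₀ + b·y₀ + c·z₀ - d| / √(a² + b² + c²)
  = |1·3 + 0·4 + 1·(-1) - (-4)| / √(1² + 0² + 1²)
  = |3 + 0 - 1 + 4| / √(1 + 0 + 1)
  = |6| / √2
  = 6 / 1.414
  ≈ 4.243

4.243


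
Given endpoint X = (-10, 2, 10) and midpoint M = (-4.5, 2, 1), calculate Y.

Y = 2M - X
  = (2·(-4.5) - (-10), 2·2 - 2, 2·1 - 10)
  = (-9 + 10, 4 - 2, 2 - 10)
  = (1, 2, -8)

(1, 2, -8)


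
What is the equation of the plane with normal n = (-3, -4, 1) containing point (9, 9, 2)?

The plane through P with normal n = (a, b, c) satisfies n·(r - P) = 0,
i.e. ax + by + cz = a·x₀ + b·y₀ + c·z₀.
d = (-3)·9 + (-4)·9 + 1·2
  = -27 - 36 + 2
  = -61
Equation: -3x - 4y + z = -61

-3x - 4y + z = -61


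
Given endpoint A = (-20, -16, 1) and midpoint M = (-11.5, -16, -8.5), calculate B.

B = 2M - A
  = (2·(-11.5) - (-20), 2·(-16) - (-16), 2·(-8.5) - 1)
  = (-23 + 20, -32 + 16, -17 - 1)
  = (-3, -16, -18)

(-3, -16, -18)


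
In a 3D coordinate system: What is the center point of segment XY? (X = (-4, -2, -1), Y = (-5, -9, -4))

M = ((x₁+x₂)/2, (y₁+y₂)/2, (z₁+z₂)/2)
  = ((-4 - 5)/2, (-2 - 9)/2, (-1 - 4)/2)
  = (-9/2, -11/2, -5/2)
  = (-4.5, -5.5, -2.5)

(-4.5, -5.5, -2.5)


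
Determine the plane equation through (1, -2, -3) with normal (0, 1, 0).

The plane through P with normal n = (a, b, c) satisfies n·(r - P) = 0,
i.e. ax + by + cz = a·x₀ + b·y₀ + c·z₀.
d = 0·1 + 1·(-2) + 0·(-3)
  = 0 - 2 + 0
  = -2
Equation: y = -2

y = -2


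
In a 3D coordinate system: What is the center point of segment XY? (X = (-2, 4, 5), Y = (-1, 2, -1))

M = ((x₁+x₂)/2, (y₁+y₂)/2, (z₁+z₂)/2)
  = ((-2 - 1)/2, (4 + 2)/2, (5 - 1)/2)
  = (-3/2, 6/2, 4/2)
  = (-1.5, 3, 2)

(-1.5, 3, 2)


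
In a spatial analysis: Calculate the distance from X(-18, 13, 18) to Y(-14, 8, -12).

d = √[(x₂-x₁)² + (y₂-y₁)² + (z₂-z₁)²]
  = √[4² + (-5)² + (-30)²]
  = √[16 + 25 + 900]
  = √941
  ≈ 30.68

30.68


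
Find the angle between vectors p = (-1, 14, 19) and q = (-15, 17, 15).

p·q = (-1)·(-15) + 14·17 + 19·15 = 15 + 238 + 285 = 538
|p| = √((-1)² + 14² + 19²) = √558 ≈ 23.62
|q| = √((-15)² + 17² + 15²) = √739 ≈ 27.18
cos θ = (p·q)/(|p||q|) = 538/(23.62·27.18) ≈ 0.8378
θ = arccos(0.8378) ≈ 33.09°

33.09°


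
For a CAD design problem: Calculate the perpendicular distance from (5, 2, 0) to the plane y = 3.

distance = |a·x₀ + b·y₀ + c·z₀ - d| / √(a² + b² + c²)
  = |0·5 + 1·2 + 0·0 - 3| / √(0² + 1² + 0²)
  = |0 + 2 + 0 - 3| / √(0 + 1 + 0)
  = |-1| / √1
  = 1 / 1
  ≈ 1

1


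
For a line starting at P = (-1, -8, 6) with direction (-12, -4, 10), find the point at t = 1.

P(t) = P + t·d
  = (-1 + (-12)·1, -8 + (-4)·1, 6 + 10·1)
  = (-1 - 12, -8 - 4, 6 + 10)
  = (-13, -12, 16)

(-13, -12, 16)


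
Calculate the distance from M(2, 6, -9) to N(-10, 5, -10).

d = √[(x₂-x₁)² + (y₂-y₁)² + (z₂-z₁)²]
  = √[(-12)² + (-1)² + (-1)²]
  = √[144 + 1 + 1]
  = √146
  ≈ 12.08

12.08


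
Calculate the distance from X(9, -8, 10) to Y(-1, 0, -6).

d = √[(x₂-x₁)² + (y₂-y₁)² + (z₂-z₁)²]
  = √[(-10)² + 8² + (-16)²]
  = √[100 + 64 + 256]
  = √420
  ≈ 20.49

20.49


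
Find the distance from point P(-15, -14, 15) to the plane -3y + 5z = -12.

distance = |a·x₀ + b·y₀ + c·z₀ - d| / √(a² + b² + c²)
  = |0·(-15) + (-3)·(-14) + 5·15 - (-12)| / √(0² + (-3)² + 5²)
  = |0 + 42 + 75 + 12| / √(0 + 9 + 25)
  = |129| / √34
  = 129 / 5.831
  ≈ 22.12

22.12


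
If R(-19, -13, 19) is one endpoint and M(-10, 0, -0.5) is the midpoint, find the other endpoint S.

S = 2M - R
  = (2·(-10) - (-19), 2·0 - (-13), 2·(-0.5) - 19)
  = (-20 + 19, 0 + 13, -1 - 19)
  = (-1, 13, -20)

(-1, 13, -20)


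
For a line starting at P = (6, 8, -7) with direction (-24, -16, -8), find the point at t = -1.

P(t) = P + t·d
  = (6 + (-24)·(-1), 8 + (-16)·(-1), -7 + (-8)·(-1))
  = (6 + 24, 8 + 16, -7 + 8)
  = (30, 24, 1)

(30, 24, 1)


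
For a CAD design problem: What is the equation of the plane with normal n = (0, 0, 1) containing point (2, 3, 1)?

The plane through P with normal n = (a, b, c) satisfies n·(r - P) = 0,
i.e. ax + by + cz = a·x₀ + b·y₀ + c·z₀.
d = 0·2 + 0·3 + 1·1
  = 0 + 0 + 1
  = 1
Equation: z = 1

z = 1


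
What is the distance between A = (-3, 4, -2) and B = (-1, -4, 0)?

d = √[(x₂-x₁)² + (y₂-y₁)² + (z₂-z₁)²]
  = √[2² + (-8)² + 2²]
  = √[4 + 64 + 4]
  = √72
  ≈ 8.485

8.485


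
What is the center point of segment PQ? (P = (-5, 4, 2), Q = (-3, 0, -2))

M = ((x₁+x₂)/2, (y₁+y₂)/2, (z₁+z₂)/2)
  = ((-5 - 3)/2, (4 + 0)/2, (2 - 2)/2)
  = (-8/2, 4/2, 0/2)
  = (-4, 2, 0)

(-4, 2, 0)


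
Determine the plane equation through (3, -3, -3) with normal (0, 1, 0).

The plane through P with normal n = (a, b, c) satisfies n·(r - P) = 0,
i.e. ax + by + cz = a·x₀ + b·y₀ + c·z₀.
d = 0·3 + 1·(-3) + 0·(-3)
  = 0 - 3 + 0
  = -3
Equation: y = -3

y = -3


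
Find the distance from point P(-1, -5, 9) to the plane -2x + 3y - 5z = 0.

distance = |a·x₀ + b·y₀ + c·z₀ - d| / √(a² + b² + c²)
  = |(-2)·(-1) + 3·(-5) + (-5)·9 - 0| / √((-2)² + 3² + (-5)²)
  = |2 - 15 - 45 + 0| / √(4 + 9 + 25)
  = |-58| / √38
  = 58 / 6.164
  ≈ 9.409

9.409


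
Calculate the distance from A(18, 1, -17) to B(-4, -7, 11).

d = √[(x₂-x₁)² + (y₂-y₁)² + (z₂-z₁)²]
  = √[(-22)² + (-8)² + 28²]
  = √[484 + 64 + 784]
  = √1332
  ≈ 36.5

36.5


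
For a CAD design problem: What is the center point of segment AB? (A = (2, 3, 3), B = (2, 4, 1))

M = ((x₁+x₂)/2, (y₁+y₂)/2, (z₁+z₂)/2)
  = ((2 + 2)/2, (3 + 4)/2, (3 + 1)/2)
  = (4/2, 7/2, 4/2)
  = (2, 3.5, 2)

(2, 3.5, 2)


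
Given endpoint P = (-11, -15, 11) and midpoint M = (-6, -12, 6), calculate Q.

Q = 2M - P
  = (2·(-6) - (-11), 2·(-12) - (-15), 2·6 - 11)
  = (-12 + 11, -24 + 15, 12 - 11)
  = (-1, -9, 1)

(-1, -9, 1)


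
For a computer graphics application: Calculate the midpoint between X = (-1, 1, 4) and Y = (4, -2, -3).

M = ((x₁+x₂)/2, (y₁+y₂)/2, (z₁+z₂)/2)
  = ((-1 + 4)/2, (1 - 2)/2, (4 - 3)/2)
  = (3/2, -1/2, 1/2)
  = (1.5, -0.5, 0.5)

(1.5, -0.5, 0.5)


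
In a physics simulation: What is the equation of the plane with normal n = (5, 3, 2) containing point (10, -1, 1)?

The plane through P with normal n = (a, b, c) satisfies n·(r - P) = 0,
i.e. ax + by + cz = a·x₀ + b·y₀ + c·z₀.
d = 5·10 + 3·(-1) + 2·1
  = 50 - 3 + 2
  = 49
Equation: 5x + 3y + 2z = 49

5x + 3y + 2z = 49


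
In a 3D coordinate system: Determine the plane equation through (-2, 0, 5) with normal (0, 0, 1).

The plane through P with normal n = (a, b, c) satisfies n·(r - P) = 0,
i.e. ax + by + cz = a·x₀ + b·y₀ + c·z₀.
d = 0·(-2) + 0·0 + 1·5
  = 0 + 0 + 5
  = 5
Equation: z = 5

z = 5


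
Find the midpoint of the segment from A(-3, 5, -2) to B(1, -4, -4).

M = ((x₁+x₂)/2, (y₁+y₂)/2, (z₁+z₂)/2)
  = ((-3 + 1)/2, (5 - 4)/2, (-2 - 4)/2)
  = (-2/2, 1/2, -6/2)
  = (-1, 0.5, -3)

(-1, 0.5, -3)


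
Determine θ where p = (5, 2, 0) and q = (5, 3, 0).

p·q = 5·5 + 2·3 + 0·0 = 25 + 6 + 0 = 31
|p| = √(5² + 2² + 0²) = √29 ≈ 5.385
|q| = √(5² + 3² + 0²) = √34 ≈ 5.831
cos θ = (p·q)/(|p||q|) = 31/(5.385·5.831) ≈ 0.9872
θ = arccos(0.9872) ≈ 9.162°

9.162°
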